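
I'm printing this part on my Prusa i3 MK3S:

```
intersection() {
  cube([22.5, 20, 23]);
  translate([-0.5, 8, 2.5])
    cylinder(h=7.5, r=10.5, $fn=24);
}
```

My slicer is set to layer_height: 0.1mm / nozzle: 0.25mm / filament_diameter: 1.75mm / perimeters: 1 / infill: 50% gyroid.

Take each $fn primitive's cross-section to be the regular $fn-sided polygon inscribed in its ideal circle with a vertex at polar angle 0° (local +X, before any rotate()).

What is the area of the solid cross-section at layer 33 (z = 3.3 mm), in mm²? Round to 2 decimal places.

150.79 mm²

At z = 3.3 mm: the cube is present — its section is the full 22.5×20 rectangle (area 450.00 mm²); the cylinder at (-0.5, 8): section is a regular 24-gon, circumradius r=10.5 (area = (24/2)·10.500²·sin(360°/24) = 342.42 mm²); After intersecting: the r=10.5 cylinder at (-0.5, 8) partially overlaps the 22.5×20 cube; clipping to the common part keeps 150.79 mm² — area = 150.79 mm². Overall, the cross-section is a single solid region. Net area = 150.79 mm².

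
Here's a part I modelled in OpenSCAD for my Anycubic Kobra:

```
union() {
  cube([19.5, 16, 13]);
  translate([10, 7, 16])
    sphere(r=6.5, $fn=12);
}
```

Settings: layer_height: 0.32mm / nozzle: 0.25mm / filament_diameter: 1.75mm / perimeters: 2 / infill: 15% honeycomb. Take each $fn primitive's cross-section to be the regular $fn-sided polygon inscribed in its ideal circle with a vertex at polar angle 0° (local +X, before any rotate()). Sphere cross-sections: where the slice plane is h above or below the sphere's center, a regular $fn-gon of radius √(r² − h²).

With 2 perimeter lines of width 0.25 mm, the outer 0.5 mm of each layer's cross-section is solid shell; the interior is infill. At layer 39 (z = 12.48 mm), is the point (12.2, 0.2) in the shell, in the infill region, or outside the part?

At z = 12.48 mm: the cube is present — its section is the full 19.5×16 rectangle; the r=6.5 sphere at (10, 7) slices to a regular 12-gon of circumradius 5.464 (√(r²−h²) with h=3.52 from center); Merging all regions: the r=6.5 sphere at (10, 7) lies entirely inside the 19.5×16 cube, so the union is just the 19.5×16 cube — 1 connected region. Overall, the cross-section is a single solid region. The nearest boundary edge runs (19.50, 0.00)→(0.00, 0.00); distance from the point to it = 0.20 mm. The point is inside the cross-section, 0.20 mm from the nearest boundary — within the 0.5 mm shell band (2 × 0.25).

shell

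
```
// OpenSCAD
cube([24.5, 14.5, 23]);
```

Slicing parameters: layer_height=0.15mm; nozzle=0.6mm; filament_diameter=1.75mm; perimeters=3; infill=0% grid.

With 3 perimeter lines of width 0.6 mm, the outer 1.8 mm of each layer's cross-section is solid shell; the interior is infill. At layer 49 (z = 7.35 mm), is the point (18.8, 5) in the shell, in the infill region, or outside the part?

infill

At z = 7.35 mm: the cube (footprint 24.5×14.5) is included at this height. Overall, the cross-section is a single solid region. The nearest boundary edge runs (0.00, 0.00)→(24.50, 0.00); distance from the point to it = 5.00 mm. The point is inside the cross-section and 5.00 mm from the nearest boundary — more than the 1.8 mm shell width (3 × 0.6), so it's in the infill interior.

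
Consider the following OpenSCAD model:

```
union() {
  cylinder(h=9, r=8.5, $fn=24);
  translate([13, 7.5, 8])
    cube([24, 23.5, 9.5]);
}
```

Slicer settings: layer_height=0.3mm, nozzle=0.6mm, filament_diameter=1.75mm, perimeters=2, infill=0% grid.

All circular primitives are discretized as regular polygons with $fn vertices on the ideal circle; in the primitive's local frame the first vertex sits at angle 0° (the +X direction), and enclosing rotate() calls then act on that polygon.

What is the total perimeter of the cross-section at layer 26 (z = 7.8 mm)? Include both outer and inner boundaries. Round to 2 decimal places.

53.25 mm

At z = 7.8 mm: the cylinder: section is a regular 24-gon, circumradius r=8.5 (perimeter = 2·24·8.500·sin(180°/24) = 53.25 mm); the cube at (13, 7.5) is not intersected at this z (z outside [8, 17.5]); Taking the union: only the r=8.5 cylinder is present, so the union is just that shape — boundary = 53.25 mm. Overall, the cross-section is a single solid region. Total boundary length (outer) = 53.25 mm.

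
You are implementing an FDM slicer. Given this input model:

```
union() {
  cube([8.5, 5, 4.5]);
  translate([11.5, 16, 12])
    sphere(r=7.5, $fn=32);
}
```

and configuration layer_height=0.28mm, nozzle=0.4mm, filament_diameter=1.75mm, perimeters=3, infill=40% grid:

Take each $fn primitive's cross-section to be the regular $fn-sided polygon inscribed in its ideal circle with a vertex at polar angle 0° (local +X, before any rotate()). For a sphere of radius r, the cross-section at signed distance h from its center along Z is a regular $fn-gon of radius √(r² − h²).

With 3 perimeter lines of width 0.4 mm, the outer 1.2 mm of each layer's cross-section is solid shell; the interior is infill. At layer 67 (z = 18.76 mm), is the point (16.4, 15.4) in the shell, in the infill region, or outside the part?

outside

At z = 18.76 mm: the cube does not reach this height (z outside [0, 4.5]); the r=7.5 sphere at (11.5, 16) slices to a regular 32-gon of circumradius 3.248 (√(r²−h²) with h=6.76 from center); Taking the union: only the r=7.5 sphere at (11.5, 16) is present, so the union is just that shape — 1 connected region. Overall, the cross-section is a single solid region. The nearest boundary edge runs (14.69, 15.37)→(14.75, 16.00); distance from the point to it = 1.70 mm. The point is not inside any of the regions above, so it lies outside the cross-section (1.70 mm from the nearest boundary).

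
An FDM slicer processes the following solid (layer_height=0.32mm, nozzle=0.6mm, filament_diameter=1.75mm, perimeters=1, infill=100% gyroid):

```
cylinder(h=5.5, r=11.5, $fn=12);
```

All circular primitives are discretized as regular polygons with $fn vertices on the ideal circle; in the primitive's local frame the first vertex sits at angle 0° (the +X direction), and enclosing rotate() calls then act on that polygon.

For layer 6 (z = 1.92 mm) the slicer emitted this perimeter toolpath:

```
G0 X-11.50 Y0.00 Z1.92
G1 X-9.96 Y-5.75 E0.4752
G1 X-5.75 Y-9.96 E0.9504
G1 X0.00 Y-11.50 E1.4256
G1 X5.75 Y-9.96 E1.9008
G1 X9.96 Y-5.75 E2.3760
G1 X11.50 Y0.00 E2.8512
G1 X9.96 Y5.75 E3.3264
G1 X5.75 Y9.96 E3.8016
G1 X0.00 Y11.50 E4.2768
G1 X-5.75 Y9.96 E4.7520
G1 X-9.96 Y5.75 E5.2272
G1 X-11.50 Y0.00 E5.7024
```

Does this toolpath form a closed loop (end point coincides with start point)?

Start point (G0): (-11.50, 0.00). End point (last G1): the path returns to the start — closed.

yes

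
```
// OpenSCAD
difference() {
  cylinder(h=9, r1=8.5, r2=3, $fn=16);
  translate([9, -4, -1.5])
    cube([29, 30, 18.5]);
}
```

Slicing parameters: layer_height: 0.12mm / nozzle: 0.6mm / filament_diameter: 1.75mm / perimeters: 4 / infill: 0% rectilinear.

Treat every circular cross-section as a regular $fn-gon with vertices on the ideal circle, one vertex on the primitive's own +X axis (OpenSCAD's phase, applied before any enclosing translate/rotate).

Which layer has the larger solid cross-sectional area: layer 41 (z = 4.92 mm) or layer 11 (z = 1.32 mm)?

layer 11 (z = 1.32 mm)

Layer 41 (z = 4.92): the cone contributes a regular 16-gon of circumradius 5.493 (interpolated between r1=8.5 and r2=3 at t=0.547) (area = (16/2)·5.493²·sin(360°/16) = 92.39 mm²); the cube at (9, -4) is present — its section is the full 29×30 rectangle (area 870.00 mm²); After the difference (first − rest): starting from the cone (92.39 mm²), the 29×30 cube at (9, -4) misses the remaining region (no effect) — area = 92.39 mm². So its area = 92.39 mm². Layer 11 (z = 1.32): the cone (r1=8.5→r2=3) has section circumradius 7.693 here — a regular 16-gon (area = (16/2)·7.693²·sin(360°/16) = 181.20 mm²); the 29×30 cube at (9, -4) contributes its full rectangle (area 870.00 mm²); Taking the first minus the rest: starting from the cone (181.20 mm²), the 29×30 cube at (9, -4) misses the remaining region (no effect) — area = 181.20 mm². So its area = 181.20 mm². Layer 11 is larger (181.20 vs 92.39 mm²).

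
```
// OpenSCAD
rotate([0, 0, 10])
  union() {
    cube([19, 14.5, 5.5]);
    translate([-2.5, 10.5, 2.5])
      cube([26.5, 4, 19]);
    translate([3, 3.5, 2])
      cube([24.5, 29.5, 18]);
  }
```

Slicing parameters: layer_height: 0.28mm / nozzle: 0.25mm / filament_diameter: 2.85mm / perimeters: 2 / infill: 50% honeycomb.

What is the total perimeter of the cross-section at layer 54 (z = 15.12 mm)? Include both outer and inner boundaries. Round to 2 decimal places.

119.00 mm

At z = 15.12 mm: the cube is not intersected at this z (z outside [0, 5.5]); the cube at (-2.5, 10.5) is present — its section is the full 26.5×4 rectangle (perimeter 61.00 mm); the cube at (3, 3.5) is present — its section is the full 24.5×29.5 rectangle (perimeter 108.00 mm); Merging all regions: the regions partially overlap (shared area 84.00 mm²), so the edge portions inside another operand are dropped and the merged outline is re-measured after clipping — boundary = 119.00 mm; (rotated 10° about Z; rotation is an isometry so areas/perimeters/island counts are preserved). Overall, the cross-section is a single solid region. Total boundary length (outer) = 119.00 mm.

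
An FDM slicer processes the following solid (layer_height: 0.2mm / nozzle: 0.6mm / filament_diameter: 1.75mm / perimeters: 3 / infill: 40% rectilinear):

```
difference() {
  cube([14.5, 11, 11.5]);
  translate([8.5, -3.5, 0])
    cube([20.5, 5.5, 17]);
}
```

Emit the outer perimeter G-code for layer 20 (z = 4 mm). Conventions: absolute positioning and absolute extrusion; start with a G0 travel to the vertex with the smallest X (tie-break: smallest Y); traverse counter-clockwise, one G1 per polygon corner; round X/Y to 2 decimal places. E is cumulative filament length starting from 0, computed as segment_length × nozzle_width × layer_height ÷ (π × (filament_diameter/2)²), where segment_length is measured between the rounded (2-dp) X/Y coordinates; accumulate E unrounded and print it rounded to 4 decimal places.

At z = 4 mm: the cube (footprint 14.5×11) is included at this height; the cube at (8.5, -3.5) (footprint 20.5×5.5) is included at this height; Taking the first minus the rest: starting from the 14.5×11 cube, the 20.5×5.5 cube at (8.5, -3.5) partially overlaps it — only the 12.00 mm² overlap (of its 112.75 mm²) is removed, clipping the outline — 1 connected region. The outline is a single polygon with 6 vertices. Extrusion per mm of travel: 0.6 × 0.2 / (π × 0.875²) = 0.049890. Accumulating E over each segment gives final E = 2.5444.

G0 X0.00 Y0.00 Z4.00
G1 X8.50 Y0.00 E0.4241
G1 X8.50 Y2.00 E0.5238
G1 X14.50 Y2.00 E0.8232
G1 X14.50 Y11.00 E1.2722
G1 X0.00 Y11.00 E1.9956
G1 X0.00 Y0.00 E2.5444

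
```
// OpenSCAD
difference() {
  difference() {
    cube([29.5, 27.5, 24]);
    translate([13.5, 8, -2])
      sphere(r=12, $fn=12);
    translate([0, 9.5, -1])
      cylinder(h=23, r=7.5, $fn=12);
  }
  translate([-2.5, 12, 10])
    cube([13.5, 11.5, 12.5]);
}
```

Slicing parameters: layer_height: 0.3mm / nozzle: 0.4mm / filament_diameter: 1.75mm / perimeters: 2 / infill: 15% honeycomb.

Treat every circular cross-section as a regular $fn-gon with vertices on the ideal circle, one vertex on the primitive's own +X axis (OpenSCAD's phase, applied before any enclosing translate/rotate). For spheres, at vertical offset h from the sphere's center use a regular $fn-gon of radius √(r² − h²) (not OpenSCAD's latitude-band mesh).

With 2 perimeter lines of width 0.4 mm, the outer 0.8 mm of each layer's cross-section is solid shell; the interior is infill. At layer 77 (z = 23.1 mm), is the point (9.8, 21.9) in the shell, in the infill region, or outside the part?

infill

At z = 23.1 mm: the 29.5×27.5 cube contributes its full rectangle; the sphere at (13.5, 8) is not intersected at this z (|z−center|=25.100 > r=12); the cylinder at (0, 9.5) is absent (z outside [-1, 22]); Taking the first minus the rest: none of the subtracted shapes is present at this height, so the 29.5×27.5 cube is unchanged — 1 connected region; the cube at (-2.5, 12) is not intersected at this z (z outside [10, 22.5]); Subtracting the remaining from the first: none of the subtracted shapes is present at this height, so that combined region is unchanged — 1 connected region. Overall, the cross-section is a single solid region. The nearest boundary edge runs (29.50, 27.50)→(0.00, 27.50); distance from the point to it = 5.60 mm. The point is inside the cross-section and 5.60 mm from the nearest boundary — more than the 0.8 mm shell width (2 × 0.4), so it's in the infill interior.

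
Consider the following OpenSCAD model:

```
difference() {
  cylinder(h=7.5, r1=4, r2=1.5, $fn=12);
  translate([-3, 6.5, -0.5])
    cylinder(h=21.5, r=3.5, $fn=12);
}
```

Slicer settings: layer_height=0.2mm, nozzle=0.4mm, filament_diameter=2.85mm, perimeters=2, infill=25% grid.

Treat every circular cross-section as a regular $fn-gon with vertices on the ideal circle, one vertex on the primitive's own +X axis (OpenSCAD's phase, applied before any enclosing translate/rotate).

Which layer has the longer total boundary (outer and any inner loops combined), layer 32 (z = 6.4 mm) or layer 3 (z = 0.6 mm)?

layer 3 (z = 0.6 mm)

Layer 32 (z = 6.4): the cone (r1=4→r2=1.5) has section circumradius 1.867 here — a regular 12-gon (perimeter = 2·12·1.867·sin(180°/12) = 11.60 mm); the cylinder at (-3, 6.5): section is a regular 12-gon, circumradius r=3.5 (perimeter = 2·12·3.500·sin(180°/12) = 21.74 mm); After the difference (first − rest): starting from the cone, the r=3.5 cylinder at (-3, 6.5) misses the remaining region (no effect) — boundary = 11.60 mm. So its perimeter = 11.60 mm. Layer 3 (z = 0.6): the cone (r1=4→r2=1.5) has section circumradius 3.800 here — a regular 12-gon (perimeter = 2·12·3.800·sin(180°/12) = 23.60 mm); the r=3.5 cylinder at (-3, 6.5) gives a regular 12-gon of circumradius 3.5 (constant along its height) (perimeter = 2·12·3.500·sin(180°/12) = 21.74 mm); Subtracting the remaining from the first: starting from the cone, the r=3.5 cylinder at (-3, 6.5) misses the remaining region (no effect) — boundary = 23.60 mm. So its perimeter = 23.60 mm. Layer 3 is larger (23.60 vs 11.60 mm).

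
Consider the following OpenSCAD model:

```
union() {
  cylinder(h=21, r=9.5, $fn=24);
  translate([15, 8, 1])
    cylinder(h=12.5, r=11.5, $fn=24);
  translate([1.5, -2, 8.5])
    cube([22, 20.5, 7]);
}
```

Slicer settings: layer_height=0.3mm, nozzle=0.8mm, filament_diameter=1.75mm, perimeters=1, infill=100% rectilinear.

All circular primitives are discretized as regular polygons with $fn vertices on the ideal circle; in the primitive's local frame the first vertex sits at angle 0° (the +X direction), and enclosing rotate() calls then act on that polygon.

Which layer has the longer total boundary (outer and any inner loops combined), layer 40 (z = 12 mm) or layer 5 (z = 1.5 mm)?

layer 40 (z = 12 mm)

Layer 40 (z = 12): the r=9.5 cylinder gives a regular 24-gon of circumradius 9.5 (constant along its height) (perimeter = 2·24·9.500·sin(180°/24) = 59.52 mm); the cylinder at (15, 8): section is a regular 24-gon, circumradius r=11.5 (perimeter = 2·24·11.500·sin(180°/24) = 72.05 mm); the 22×20.5 cube at (1.5, -2) contributes its full rectangle (perimeter 85.00 mm); Combining (union): the regions partially overlap (shared area 435.30 mm²), so the edge portions inside another operand are dropped and the merged outline is re-measured after clipping — boundary = 112.38 mm. So its perimeter = 112.38 mm. Layer 5 (z = 1.5): the r=9.5 cylinder contributes a regular 24-gon of circumradius 9.5 (perimeter = 2·24·9.500·sin(180°/24) = 59.52 mm); the r=11.5 cylinder at (15, 8) contributes a regular 24-gon of circumradius 11.5 (perimeter = 2·24·11.500·sin(180°/24) = 72.05 mm); the cube at (1.5, -2) is absent (z outside [8.5, 15.5]); Combining (union): the regions partially overlap (shared area 31.81 mm²), so the edge portions inside another operand are dropped and the merged outline is re-measured after clipping — boundary = 105.72 mm. So its perimeter = 105.72 mm. Layer 40 is larger (112.38 vs 105.72 mm).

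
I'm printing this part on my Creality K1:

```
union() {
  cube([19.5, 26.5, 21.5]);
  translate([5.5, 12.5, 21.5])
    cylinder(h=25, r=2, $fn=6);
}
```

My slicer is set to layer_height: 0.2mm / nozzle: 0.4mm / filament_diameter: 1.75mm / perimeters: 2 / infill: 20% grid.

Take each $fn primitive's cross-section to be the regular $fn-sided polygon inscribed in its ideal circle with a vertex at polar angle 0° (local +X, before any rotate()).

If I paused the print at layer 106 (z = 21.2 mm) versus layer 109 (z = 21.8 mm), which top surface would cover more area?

Layer 106 (z = 21.2): the 19.5×26.5 cube contributes its full rectangle (area 516.75 mm²); the cylinder at (5.5, 12.5) does not reach this height (z outside [21.5, 46.5]); Combining (union): only the 19.5×26.5 cube is present, so the union is just that shape — area = 516.75 mm². So its area = 516.75 mm². Layer 109 (z = 21.8): the cube is not intersected at this z (z outside [0, 21.5]); the cylinder at (5.5, 12.5): section is a regular 6-gon, circumradius r=2 (area = (6/2)·2.000²·sin(360°/6) = 10.39 mm²); Taking the union: only the r=2 cylinder at (5.5, 12.5) is present, so the union is just that shape — area = 10.39 mm². So its area = 10.39 mm². Layer 106 is larger (516.75 vs 10.39 mm²).

layer 106 (z = 21.2 mm)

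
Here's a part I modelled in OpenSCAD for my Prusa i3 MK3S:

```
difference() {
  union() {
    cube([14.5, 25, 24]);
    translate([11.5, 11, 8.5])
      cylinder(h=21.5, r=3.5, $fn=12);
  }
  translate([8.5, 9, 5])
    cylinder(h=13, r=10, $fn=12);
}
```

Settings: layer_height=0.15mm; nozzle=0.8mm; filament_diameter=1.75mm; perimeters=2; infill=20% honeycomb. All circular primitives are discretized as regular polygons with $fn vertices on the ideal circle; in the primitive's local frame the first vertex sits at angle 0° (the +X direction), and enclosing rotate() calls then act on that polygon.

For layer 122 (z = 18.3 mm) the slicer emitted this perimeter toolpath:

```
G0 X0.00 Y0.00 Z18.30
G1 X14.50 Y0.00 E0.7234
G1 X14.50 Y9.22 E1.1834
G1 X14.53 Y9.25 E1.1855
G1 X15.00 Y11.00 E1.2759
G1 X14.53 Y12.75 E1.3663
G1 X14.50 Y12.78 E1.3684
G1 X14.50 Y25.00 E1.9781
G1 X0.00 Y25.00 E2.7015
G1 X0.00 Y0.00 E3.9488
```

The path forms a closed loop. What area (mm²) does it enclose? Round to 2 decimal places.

363.43 mm²

Apply the shoelace formula to the sequence of (X, Y) vertices; enclosed area = 363.43 mm².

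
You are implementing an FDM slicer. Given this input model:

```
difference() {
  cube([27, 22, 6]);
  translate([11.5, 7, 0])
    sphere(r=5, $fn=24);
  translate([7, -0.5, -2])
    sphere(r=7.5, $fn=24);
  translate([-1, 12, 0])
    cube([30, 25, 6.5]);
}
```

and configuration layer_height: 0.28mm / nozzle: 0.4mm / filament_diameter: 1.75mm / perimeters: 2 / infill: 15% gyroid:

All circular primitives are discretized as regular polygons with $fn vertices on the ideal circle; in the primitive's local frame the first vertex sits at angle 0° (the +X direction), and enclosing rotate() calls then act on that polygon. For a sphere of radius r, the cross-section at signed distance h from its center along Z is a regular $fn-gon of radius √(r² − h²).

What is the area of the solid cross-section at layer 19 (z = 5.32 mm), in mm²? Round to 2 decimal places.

At z = 5.32 mm: the 27×22 cube contributes its full rectangle (area 594.00 mm²); the sphere at (11.5, 7) is absent (|z−center|=5.320 > r=5); the r=7.5 sphere at (7, -0.5) contributes a regular 24-gon of circumradius √(7.5²−7.32²) = 1.633 (area = (24/2)·1.633²·sin(360°/24) = 8.29 mm²); the cube at (-1, 12) is present — its section is the full 30×25 rectangle (area 750.00 mm²); After the difference (first − rest): starting from the 27×22 cube (594.00 mm²), the r=7.5 sphere at (7, -0.5) partially overlaps it — only the 2.54 mm² overlap (of its 8.29 mm²) is removed, clipping the outline; the 30×25 cube at (-1, 12) partially overlaps it — only the 270.00 mm² overlap (of its 750.00 mm²) is removed, clipping the outline — area = 321.46 mm². Overall, the cross-section is a single solid region. Net area = 321.46 mm².

321.46 mm²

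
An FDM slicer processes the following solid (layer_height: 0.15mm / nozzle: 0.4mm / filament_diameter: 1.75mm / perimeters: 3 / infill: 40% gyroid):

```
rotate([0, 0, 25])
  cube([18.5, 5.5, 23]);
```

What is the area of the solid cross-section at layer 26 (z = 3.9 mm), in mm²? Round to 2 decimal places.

101.75 mm²

At z = 3.9 mm: the cube is present — its section is the full 18.5×5.5 rectangle (area 101.75 mm²); (rotated 25° about Z; rotation is an isometry so areas/perimeters/island counts are preserved). Overall, the cross-section is a single solid region. Net area = 101.75 mm².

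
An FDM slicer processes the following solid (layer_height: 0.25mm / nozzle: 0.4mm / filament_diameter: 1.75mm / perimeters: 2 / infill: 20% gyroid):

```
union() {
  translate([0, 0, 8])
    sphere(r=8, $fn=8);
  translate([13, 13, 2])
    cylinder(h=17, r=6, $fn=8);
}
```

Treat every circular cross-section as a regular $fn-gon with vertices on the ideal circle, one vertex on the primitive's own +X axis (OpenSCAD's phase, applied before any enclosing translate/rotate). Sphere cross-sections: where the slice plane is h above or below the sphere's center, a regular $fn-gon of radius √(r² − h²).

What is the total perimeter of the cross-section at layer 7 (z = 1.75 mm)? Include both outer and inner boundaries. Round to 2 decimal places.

At z = 1.75 mm: the r=8 sphere contributes a regular 8-gon of circumradius √(8²−6.25²) = 4.994 (perimeter = 2·8·4.994·sin(180°/8) = 30.58 mm); the cylinder at (13, 13) is not intersected at this z (z outside [2, 19]); Taking the union: only the r=8 sphere is present, so the union is just that shape — boundary = 30.58 mm. Overall, the cross-section is a single solid region. Total boundary length (outer) = 30.58 mm.

30.58 mm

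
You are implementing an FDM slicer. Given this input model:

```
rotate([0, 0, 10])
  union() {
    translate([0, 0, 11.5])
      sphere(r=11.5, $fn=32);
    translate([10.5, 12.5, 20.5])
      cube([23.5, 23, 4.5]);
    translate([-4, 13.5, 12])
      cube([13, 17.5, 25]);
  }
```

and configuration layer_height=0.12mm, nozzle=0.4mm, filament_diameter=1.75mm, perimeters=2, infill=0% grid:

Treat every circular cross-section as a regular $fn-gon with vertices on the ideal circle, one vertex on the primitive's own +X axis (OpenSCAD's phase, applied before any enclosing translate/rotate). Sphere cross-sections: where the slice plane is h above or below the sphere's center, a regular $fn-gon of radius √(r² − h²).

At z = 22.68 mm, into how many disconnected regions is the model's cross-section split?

At z = 22.68 mm: the r=11.5 sphere slices to a regular 32-gon of circumradius 2.694 (√(r²−h²) with h=11.18 from center); the 23.5×23 cube at (10.5, 12.5) contributes its full rectangle; the cube at (-4, 13.5) is present — its section is the full 13×17.5 rectangle; Taking the union: the 3 present regions are separate (no shared area or edge), so areas and boundary lengths simply add and each stays a separate island — 3 connected regions; (rotated 10° about Z; rotation is an isometry so areas/perimeters/island counts are preserved). The result has 3 disconnected regions.

3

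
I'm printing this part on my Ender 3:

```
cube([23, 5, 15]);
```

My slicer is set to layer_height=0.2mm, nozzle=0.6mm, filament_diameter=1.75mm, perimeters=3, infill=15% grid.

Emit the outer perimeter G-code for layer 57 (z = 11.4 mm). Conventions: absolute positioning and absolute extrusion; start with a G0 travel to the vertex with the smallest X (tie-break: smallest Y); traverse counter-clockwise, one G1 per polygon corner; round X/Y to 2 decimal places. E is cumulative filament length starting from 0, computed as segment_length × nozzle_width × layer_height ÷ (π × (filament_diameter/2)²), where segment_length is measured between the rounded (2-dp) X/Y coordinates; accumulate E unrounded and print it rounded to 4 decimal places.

At z = 11.4 mm: the 23×5 cube contributes its full rectangle. The outline is a single polygon with 4 vertices. Extrusion per mm of travel: 0.6 × 0.2 / (π × 0.875²) = 0.049890. Accumulating E over each segment gives final E = 2.7939.

G0 X0.00 Y0.00 Z11.40
G1 X23.00 Y0.00 E1.1475
G1 X23.00 Y5.00 E1.3969
G1 X0.00 Y5.00 E2.5444
G1 X0.00 Y0.00 E2.7939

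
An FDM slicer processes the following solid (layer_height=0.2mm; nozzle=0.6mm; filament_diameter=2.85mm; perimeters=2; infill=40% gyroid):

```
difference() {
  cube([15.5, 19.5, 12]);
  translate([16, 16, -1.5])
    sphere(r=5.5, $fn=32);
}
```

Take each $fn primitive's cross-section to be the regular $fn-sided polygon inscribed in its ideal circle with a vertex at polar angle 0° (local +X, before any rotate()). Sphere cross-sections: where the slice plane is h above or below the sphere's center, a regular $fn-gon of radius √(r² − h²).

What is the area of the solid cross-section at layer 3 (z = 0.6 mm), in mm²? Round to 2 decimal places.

270.17 mm²

At z = 0.6 mm: the cube is present — its section is the full 15.5×19.5 rectangle (area 302.25 mm²); the sphere at (16, 16): section is a regular 32-gon, circumradius = √(r²−h²) = √(5.5²−2.1²) = 5.083 (area = (32/2)·5.083²·sin(360°/32) = 80.66 mm²); Subtracting the remaining from the first: starting from the 15.5×19.5 cube (302.25 mm²), the r=5.5 sphere at (16, 16) partially overlaps it — only the 32.08 mm² overlap (of its 80.66 mm²) is removed, clipping the outline — area = 270.17 mm². Overall, the cross-section is a single solid region. Net area = 270.17 mm².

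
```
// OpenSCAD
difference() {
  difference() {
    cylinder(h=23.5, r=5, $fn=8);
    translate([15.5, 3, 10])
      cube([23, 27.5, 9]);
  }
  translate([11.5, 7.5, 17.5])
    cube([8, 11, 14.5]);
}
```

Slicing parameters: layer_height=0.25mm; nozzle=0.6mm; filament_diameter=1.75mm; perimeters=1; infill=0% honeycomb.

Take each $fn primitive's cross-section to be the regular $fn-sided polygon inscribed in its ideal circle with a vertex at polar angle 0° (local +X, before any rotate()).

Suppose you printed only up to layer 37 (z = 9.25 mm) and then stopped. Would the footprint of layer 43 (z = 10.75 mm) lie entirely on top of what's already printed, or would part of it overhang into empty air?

Compare the two slices. At z = 9.25: the r=5 cylinder gives a regular 8-gon of circumradius 5 (constant along its height) (area = (8/2)·5.000²·sin(360°/8) = 70.71 mm²); the cube at (15.5, 3) is not intersected at this z (z outside [10, 19]); After the difference (first − rest): none of the subtracted shapes is present at this height, so the r=5 cylinder is unchanged — area = 70.71 mm²; the cube at (11.5, 7.5) is absent (z outside [17.5, 32]); Taking the first minus the rest: none of the subtracted shapes is present at this height, so that combined region is unchanged — area = 70.71 mm². At z = 10.75: the r=5 cylinder contributes a regular 8-gon of circumradius 5 (area = (8/2)·5.000²·sin(360°/8) = 70.71 mm²); the cube at (15.5, 3) (footprint 23×27.5) is included at this height (area 632.50 mm²); Taking the first minus the rest: starting from the r=5 cylinder (70.71 mm²), the 23×27.5 cube at (15.5, 3) misses the remaining region (no effect) — area = 70.71 mm²; the cube at (11.5, 7.5) is not intersected at this z (z outside [17.5, 32]); After the difference (first − rest): none of the subtracted shapes is present at this height, so that combined region is unchanged — area = 70.71 mm². Checking containment: the cross-section at z = 10.75 is a subset of the cross-section at z = 9.25.

entirely on top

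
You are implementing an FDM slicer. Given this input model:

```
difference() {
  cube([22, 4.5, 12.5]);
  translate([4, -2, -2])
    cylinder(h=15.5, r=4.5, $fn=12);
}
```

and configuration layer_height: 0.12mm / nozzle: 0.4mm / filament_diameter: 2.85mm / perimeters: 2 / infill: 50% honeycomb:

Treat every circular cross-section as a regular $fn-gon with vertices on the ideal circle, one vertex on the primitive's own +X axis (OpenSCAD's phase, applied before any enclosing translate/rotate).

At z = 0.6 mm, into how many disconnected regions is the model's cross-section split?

At z = 0.6 mm: the cube (footprint 22×4.5) is included at this height; the r=4.5 cylinder at (4, -2) contributes a regular 12-gon of circumradius 4.5; After the difference (first − rest): starting from the 22×4.5 cube, the r=4.5 cylinder at (4, -2) partially overlaps it — only the 13.45 mm² overlap (of its 60.75 mm²) is removed, clipping the outline — 1 connected region. The result has 1 disconnected region.

1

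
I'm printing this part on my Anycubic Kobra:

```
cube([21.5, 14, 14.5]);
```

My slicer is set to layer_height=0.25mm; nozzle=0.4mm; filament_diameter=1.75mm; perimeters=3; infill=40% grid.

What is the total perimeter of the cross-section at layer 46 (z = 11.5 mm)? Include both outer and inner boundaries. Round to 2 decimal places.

71.00 mm

At z = 11.5 mm: the 21.5×14 cube contributes its full rectangle (perimeter 71.00 mm). Overall, the cross-section is a single solid region. Total boundary length (outer) = 71.00 mm.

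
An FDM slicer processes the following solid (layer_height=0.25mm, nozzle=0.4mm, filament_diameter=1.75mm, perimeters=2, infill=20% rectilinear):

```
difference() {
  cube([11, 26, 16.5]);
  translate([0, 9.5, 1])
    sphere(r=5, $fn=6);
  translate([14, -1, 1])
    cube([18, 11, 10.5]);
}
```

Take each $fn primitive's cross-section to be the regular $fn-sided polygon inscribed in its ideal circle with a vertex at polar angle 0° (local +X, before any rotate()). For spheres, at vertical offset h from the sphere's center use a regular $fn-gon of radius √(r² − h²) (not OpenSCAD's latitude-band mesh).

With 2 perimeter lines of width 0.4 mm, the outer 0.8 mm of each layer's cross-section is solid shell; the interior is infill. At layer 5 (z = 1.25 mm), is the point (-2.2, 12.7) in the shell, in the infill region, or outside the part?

At z = 1.25 mm: the cube (footprint 11×26) is included at this height; the r=5 sphere at (0, 9.5) contributes a regular 6-gon of circumradius √(5²−0.25²) = 4.994; the cube at (14, -1) is present — its section is the full 18×11 rectangle; Subtracting the remaining from the first: starting from the 11×26 cube, the r=5 sphere at (0, 9.5) partially overlaps it — only the 32.39 mm² overlap (of its 64.79 mm²) is removed, clipping the outline; the 18×11 cube at (14, -1) misses the remaining region (no effect) — 1 connected region. Overall, the cross-section is a single solid region. The nearest boundary edge runs (2.50, 13.82)→(0.00, 13.82); distance from the point to it = 2.47 mm. The point is not inside any of the regions above, so it lies outside the cross-section (2.47 mm from the nearest boundary).

outside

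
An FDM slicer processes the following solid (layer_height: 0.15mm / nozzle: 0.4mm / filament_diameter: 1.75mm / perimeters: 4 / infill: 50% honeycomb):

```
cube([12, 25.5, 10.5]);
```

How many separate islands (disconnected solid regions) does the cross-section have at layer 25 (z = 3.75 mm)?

At z = 3.75 mm: the cube is present — its section is the full 12×25.5 rectangle. Overall, the cross-section is a single solid region. Island count = 1.

1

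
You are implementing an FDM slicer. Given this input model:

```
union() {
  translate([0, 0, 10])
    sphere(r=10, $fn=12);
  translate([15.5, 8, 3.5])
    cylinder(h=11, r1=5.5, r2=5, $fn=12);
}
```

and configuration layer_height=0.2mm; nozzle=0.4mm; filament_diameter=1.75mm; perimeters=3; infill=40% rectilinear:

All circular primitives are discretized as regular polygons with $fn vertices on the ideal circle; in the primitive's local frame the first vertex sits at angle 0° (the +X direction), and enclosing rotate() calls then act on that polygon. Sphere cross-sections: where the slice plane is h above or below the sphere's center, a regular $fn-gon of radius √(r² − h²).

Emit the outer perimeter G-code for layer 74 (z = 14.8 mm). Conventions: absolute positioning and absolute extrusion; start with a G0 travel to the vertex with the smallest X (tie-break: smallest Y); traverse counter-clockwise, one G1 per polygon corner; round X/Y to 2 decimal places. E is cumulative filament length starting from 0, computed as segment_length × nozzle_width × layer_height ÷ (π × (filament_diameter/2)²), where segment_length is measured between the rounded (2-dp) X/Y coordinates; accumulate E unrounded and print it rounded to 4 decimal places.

At z = 14.8 mm: the r=10 sphere contributes a regular 12-gon of circumradius √(10²−4.8²) = 8.773; the cone at (15.5, 8) is absent (z outside [3.5, 14.5]); Taking the union: only the r=10 sphere is present, so the union is just that shape — 1 connected region. The outline is a single polygon with 12 vertices. Extrusion per mm of travel: 0.4 × 0.2 / (π × 0.875²) = 0.033260. Accumulating E over each segment gives final E = 1.8128.

G0 X-8.77 Y0.00 Z14.80
G1 X-7.60 Y-4.39 E0.1511
G1 X-4.39 Y-7.60 E0.3021
G1 X0.00 Y-8.77 E0.4532
G1 X4.39 Y-7.60 E0.6043
G1 X7.60 Y-4.39 E0.7553
G1 X8.77 Y0.00 E0.9064
G1 X7.60 Y4.39 E1.0575
G1 X4.39 Y7.60 E1.2085
G1 X0.00 Y8.77 E1.3596
G1 X-4.39 Y7.60 E1.5107
G1 X-7.60 Y4.39 E1.6617
G1 X-8.77 Y0.00 E1.8128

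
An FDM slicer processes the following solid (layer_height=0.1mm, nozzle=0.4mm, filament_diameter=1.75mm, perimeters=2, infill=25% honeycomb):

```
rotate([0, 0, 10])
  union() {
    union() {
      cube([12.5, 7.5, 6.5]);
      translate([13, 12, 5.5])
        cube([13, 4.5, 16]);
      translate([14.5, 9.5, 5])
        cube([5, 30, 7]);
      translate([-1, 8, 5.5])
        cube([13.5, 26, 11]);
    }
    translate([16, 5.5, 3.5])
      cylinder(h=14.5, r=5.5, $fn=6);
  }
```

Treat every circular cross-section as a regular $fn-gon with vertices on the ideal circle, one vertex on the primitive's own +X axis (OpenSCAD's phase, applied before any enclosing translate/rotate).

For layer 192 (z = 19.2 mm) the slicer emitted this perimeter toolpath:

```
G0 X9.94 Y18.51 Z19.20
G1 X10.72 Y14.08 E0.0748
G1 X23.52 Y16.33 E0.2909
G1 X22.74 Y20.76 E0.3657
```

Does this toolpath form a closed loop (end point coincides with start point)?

no

Start point (G0): (9.94, 18.51). End point (last G1): the path does not return to the start — open.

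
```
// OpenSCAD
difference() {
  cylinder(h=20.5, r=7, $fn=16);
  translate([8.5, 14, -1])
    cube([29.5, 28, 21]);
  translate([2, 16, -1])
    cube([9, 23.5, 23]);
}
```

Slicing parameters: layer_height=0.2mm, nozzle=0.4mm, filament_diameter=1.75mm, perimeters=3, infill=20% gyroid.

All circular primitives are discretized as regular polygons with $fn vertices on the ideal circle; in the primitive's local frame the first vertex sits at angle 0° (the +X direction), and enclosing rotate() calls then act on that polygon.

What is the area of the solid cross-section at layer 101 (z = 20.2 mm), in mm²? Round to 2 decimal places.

150.01 mm²

At z = 20.2 mm: the cylinder: section is a regular 16-gon, circumradius r=7 (area = (16/2)·7.000²·sin(360°/16) = 150.01 mm²); the cube at (8.5, 14) is not intersected at this z (z outside [-1, 20]); the cube at (2, 16) (footprint 9×23.5) is included at this height (area 211.50 mm²); Subtracting the remaining from the first: starting from the r=7 cylinder (150.01 mm²), the 9×23.5 cube at (2, 16) misses the remaining region (no effect) — area = 150.01 mm². Overall, the cross-section is a single solid region. Net area = 150.01 mm².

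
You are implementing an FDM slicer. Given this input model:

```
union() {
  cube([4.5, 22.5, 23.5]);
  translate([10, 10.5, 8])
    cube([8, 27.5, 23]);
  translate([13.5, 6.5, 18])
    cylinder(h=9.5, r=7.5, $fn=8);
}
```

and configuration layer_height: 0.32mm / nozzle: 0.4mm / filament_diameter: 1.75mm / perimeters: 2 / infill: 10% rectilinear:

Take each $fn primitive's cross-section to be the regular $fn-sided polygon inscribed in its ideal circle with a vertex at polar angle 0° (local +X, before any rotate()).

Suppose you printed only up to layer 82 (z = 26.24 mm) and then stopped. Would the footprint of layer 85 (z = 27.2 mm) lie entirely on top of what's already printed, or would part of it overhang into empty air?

entirely on top

Compare the two slices. At z = 26.24: the cube does not reach this height (z outside [0, 23.5]); the 8×27.5 cube at (10, 10.5) contributes its full rectangle (area 220.00 mm²); the r=7.5 cylinder at (13.5, 6.5) gives a regular 8-gon of circumradius 7.5 (constant along its height) (area = (8/2)·7.500²·sin(360°/8) = 159.10 mm²); Merging all regions: the regions partially overlap — summed areas 379.10 mm² minus the doubly-counted overlap 21.27 mm² gives 357.83 mm² — area = 357.83 mm². At z = 27.2: the cube does not reach this height (z outside [0, 23.5]); the cube at (10, 10.5) is present — its section is the full 8×27.5 rectangle (area 220.00 mm²); the r=7.5 cylinder at (13.5, 6.5) gives a regular 8-gon of circumradius 7.5 (constant along its height) (area = (8/2)·7.500²·sin(360°/8) = 159.10 mm²); Combining (union): the regions partially overlap — summed areas 379.10 mm² minus the doubly-counted overlap 21.27 mm² gives 357.83 mm² — area = 357.83 mm². Checking containment: the cross-section at z = 27.2 is a subset of the cross-section at z = 26.24.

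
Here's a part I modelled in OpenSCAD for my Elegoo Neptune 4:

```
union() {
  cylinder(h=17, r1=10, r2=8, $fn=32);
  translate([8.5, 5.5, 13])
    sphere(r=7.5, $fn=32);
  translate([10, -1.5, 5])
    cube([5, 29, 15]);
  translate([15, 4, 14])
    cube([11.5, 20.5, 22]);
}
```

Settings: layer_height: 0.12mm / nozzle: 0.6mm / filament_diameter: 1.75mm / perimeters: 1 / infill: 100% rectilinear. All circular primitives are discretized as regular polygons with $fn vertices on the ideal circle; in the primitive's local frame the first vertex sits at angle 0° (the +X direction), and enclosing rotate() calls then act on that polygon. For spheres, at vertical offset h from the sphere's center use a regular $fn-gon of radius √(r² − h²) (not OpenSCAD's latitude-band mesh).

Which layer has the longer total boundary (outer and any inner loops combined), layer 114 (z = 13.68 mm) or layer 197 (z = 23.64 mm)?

layer 114 (z = 13.68 mm)

Layer 114 (z = 13.68): the cone: at t=0.805 of its height the radius interpolates to r₁+(r₂−r₁)t = 8.391, giving a regular 32-gon of that circumradius (perimeter = 2·32·8.391·sin(180°/32) = 52.63 mm); the r=7.5 sphere at (8.5, 5.5) slices to a regular 32-gon of circumradius 7.469 (√(r²−h²) with h=0.68 from center) (perimeter = 2·32·7.469·sin(180°/32) = 46.85 mm); the cube at (10, -1.5) is present — its section is the full 5×29 rectangle (perimeter 68.00 mm); the cube at (15, 4) is not intersected at this z (z outside [14, 36]); Combining (union): the regions partially overlap (shared area 107.92 mm²), so the edge portions inside another operand are dropped and the merged outline is re-measured after clipping — boundary = 105.46 mm. So its perimeter = 105.46 mm. Layer 197 (z = 23.64): the cone is absent (z outside [0, 17]); the sphere at (8.5, 5.5) does not reach this height (|z−center|=10.640 > r=7.5); the cube at (10, -1.5) is absent (z outside [5, 20]); the 11.5×20.5 cube at (15, 4) contributes its full rectangle (perimeter 64.00 mm); Merging all regions: only the 11.5×20.5 cube at (15, 4) is present, so the union is just that shape — boundary = 64.00 mm. So its perimeter = 64.00 mm. Layer 114 is larger (105.46 vs 64.00 mm).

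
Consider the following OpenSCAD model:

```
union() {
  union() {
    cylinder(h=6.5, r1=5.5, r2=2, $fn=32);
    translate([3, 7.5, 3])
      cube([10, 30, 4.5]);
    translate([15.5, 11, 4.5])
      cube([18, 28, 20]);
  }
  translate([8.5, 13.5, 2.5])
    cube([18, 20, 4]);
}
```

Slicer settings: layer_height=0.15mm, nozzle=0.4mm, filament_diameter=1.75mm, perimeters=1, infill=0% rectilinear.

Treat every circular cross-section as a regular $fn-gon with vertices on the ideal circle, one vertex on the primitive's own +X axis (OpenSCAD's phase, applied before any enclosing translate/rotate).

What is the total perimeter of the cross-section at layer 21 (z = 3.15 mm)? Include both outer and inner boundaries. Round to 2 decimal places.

130.86 mm

At z = 3.15 mm: the cone (r1=5.5→r2=2) has section circumradius 3.804 here — a regular 32-gon (perimeter = 2·32·3.804·sin(180°/32) = 23.86 mm); the 10×30 cube at (3, 7.5) contributes its full rectangle (perimeter 80.00 mm); the cube at (15.5, 11) is not intersected at this z (z outside [4.5, 24.5]); Combining (union): the 2 present regions are separate (no shared area or edge), so areas and boundary lengths simply add and each stays a separate island — boundary = 103.86 mm; the cube at (8.5, 13.5) is present — its section is the full 18×20 rectangle (perimeter 76.00 mm); Combining (union): the regions partially overlap (shared area 90.00 mm²), so the edge portions inside another operand are dropped and the merged outline is re-measured after clipping — boundary = 130.86 mm. Overall, the cross-section has 2 separate islands. Total boundary length (outer) = 130.86 mm.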